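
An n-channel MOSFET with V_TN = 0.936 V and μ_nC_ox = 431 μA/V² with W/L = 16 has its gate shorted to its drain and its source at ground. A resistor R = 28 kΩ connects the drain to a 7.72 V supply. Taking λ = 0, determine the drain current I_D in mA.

I_D = 0.233 mA

With gate tied to drain, V_GS = V_DS ≥ V_GS − V_TN, so the device is in saturation.
k_n = μ_nC_ox · (W/L) = 6.896 mA/V².
KCL at the drain: ½ k_n (V_GS − V_TN)² = (V_DD − V_GS)/R.
Let x = V_GS − 0.936. Then 96.5 x² + x − 6.784 = 0, giving x = 0.26 V (positive root), so V_GS = 1.2 V.
I_D = (V_DD − V_GS)/R = (7.72 − 1.2) / 28 = 0.233 mA.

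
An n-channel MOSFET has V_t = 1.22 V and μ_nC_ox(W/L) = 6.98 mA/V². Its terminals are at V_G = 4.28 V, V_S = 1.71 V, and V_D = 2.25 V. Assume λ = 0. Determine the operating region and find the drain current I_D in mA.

V_GS = V_G − V_S = 4.28 − 1.71 = 2.57 V; V_DS = V_D − V_S = 2.25 − 1.71 = 0.54 V.
V_ov = V_GS − V_t = 2.57 − 1.22 = 1.35 V.
Since V_DS = 0.54 V < V_ov = 1.35 V, the device is in the triode region.
I_D = k_n [V_ov · V_DS − ½ V_DS²] = 6.98 × [1.35 × 0.54 − 0.5 × 0.54²] = 4.07 mA.

Triode; I_D = 4.07 mA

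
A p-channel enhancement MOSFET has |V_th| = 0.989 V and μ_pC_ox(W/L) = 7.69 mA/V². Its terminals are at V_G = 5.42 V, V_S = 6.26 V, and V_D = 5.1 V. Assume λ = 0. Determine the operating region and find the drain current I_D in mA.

V_SG = V_S − V_G = 6.26 − 5.42 = 0.84 V; V_SD = V_S − V_D = 6.26 − 5.1 = 1.16 V.
V_SG = 0.84 V < |V_th| = 0.989 V, so the transistor is in cutoff.

Cutoff; I_D = 0 mA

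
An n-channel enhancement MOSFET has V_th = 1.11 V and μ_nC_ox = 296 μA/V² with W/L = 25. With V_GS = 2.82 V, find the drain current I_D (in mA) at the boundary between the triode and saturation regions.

At the boundary V_DS = V_ov = V_GS − V_th = 2.82 − 1.11 = 1.71 V.
k_n = μ_nC_ox · (W/L) = 7.4 mA/V².
I_D = ½ k_n V_ov² = 0.5 × 7.4 × 1.71² = 10.8 mA.

I_D = 10.8 mA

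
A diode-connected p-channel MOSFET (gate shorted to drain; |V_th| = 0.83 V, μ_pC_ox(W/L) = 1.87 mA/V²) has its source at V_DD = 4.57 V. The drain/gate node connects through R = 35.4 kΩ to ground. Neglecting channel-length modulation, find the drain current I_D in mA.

With gate tied to drain, V_SG = V_SD ≥ V_SG − |V_th|, so the device is in saturation.
KCL at the drain: ½ k_p (V_SG − |V_th|)² = (V_DD − V_SG)/R.
Let x = V_SG − 0.83. Then 33.1 x² + x − 3.74 = 0, giving x = 0.321 V (positive root), so V_SG = 1.15 V.
I_D = (V_DD − V_SG)/R = (4.57 − 1.15) / 35.4 = 0.0966 mA.

I_D = 0.0966 mA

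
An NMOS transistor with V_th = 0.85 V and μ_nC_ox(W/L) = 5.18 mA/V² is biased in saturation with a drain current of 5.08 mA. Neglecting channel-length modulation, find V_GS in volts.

In saturation I_D = ½ k_n (V_GS − V_th)², so V_GS − V_th = √(2 I_D / k_n) = √(2 × 5.08 / 5.18) = 1.4 V.
V_GS = 0.85 + 1.4 = 2.25 V.

V_GS = 2.25 V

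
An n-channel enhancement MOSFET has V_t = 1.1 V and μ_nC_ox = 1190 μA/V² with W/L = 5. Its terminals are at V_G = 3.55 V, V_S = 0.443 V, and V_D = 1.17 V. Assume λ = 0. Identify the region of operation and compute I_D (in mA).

Triode; I_D = 7.11 mA

V_GS = V_G − V_S = 3.55 − 0.443 = 3.11 V; V_DS = V_D − V_S = 1.17 − 0.443 = 0.727 V.
k_n = μ_nC_ox · (W/L) = 5.95 mA/V².
V_ov = V_GS − V_t = 3.11 − 1.1 = 2.01 V.
Since V_DS = 0.727 V < V_ov = 2.01 V, the device is in the triode region.
I_D = k_n [V_ov · V_DS − ½ V_DS²] = 5.95 × [2.01 × 0.727 − 0.5 × 0.727²] = 7.11 mA.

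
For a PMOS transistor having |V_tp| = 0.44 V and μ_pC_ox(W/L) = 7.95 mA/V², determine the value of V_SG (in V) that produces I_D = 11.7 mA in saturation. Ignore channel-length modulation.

In saturation I_D = ½ k_p (V_SG − |V_tp|)², so V_SG − |V_tp| = √(2 I_D / k_p) = √(2 × 11.7 / 7.95) = 1.72 V.
V_SG = 0.44 + 1.72 = 2.16 V.

V_SG = 2.16 V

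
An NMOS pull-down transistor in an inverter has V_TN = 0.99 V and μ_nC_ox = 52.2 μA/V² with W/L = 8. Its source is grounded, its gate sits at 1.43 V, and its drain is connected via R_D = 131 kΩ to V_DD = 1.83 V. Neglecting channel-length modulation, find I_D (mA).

I_D = 0.0134 mA

V_GS = V_G = 1.43 V, so V_ov = 1.43 − 0.99 = 0.44 V.
k_n = μ_nC_ox · (W/L) = 0.4176 mA/V².
Assume saturation: I_D = ½ k_n V_ov² = 0.5 × 0.4176 × 0.44² = 0.0404 mA, giving V_DS = V_DD − I_D R_D = 1.83 − 0.0404 × 131 = -3.47 V.
But -3.47 V < V_ov = 0.44 V, so the device is actually in triode.
In triode I_D = k_n[V_ov V_DS − ½ V_DS²] and I_D = (V_DD − V_DS)/R_D. Equating: 27.4 V_DS² − 25.07 V_DS + 1.83 = 0, giving V_DS = 0.08 V (the root below V_ov).
I_D = (1.83 − 0.08) / 131 = 0.0134 mA.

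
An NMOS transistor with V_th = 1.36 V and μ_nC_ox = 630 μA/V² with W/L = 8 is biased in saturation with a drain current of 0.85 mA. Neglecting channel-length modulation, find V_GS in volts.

V_GS = 1.94 V

k_n = μ_nC_ox · (W/L) = 5.04 mA/V².
In saturation I_D = ½ k_n (V_GS − V_th)², so V_GS − V_th = √(2 I_D / k_n) = √(2 × 0.85 / 5.04) = 0.581 V.
V_GS = 1.36 + 0.581 = 1.94 V.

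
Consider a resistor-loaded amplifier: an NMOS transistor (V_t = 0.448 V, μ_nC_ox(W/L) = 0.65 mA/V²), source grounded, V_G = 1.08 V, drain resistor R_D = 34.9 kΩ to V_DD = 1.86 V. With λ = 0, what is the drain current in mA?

V_GS = V_G = 1.08 V, so V_ov = 1.08 − 0.448 = 0.632 V.
Assume saturation: I_D = ½ k_n V_ov² = 0.5 × 0.65 × 0.632² = 0.13 mA, giving V_DS = V_DD − I_D R_D = 1.86 − 0.13 × 34.9 = -2.67 V.
But -2.67 V < V_ov = 0.632 V, so the device is actually in triode.
In triode I_D = k_n[V_ov V_DS − ½ V_DS²] and I_D = (V_DD − V_DS)/R_D. Equating: 11.3 V_DS² − 15.34 V_DS + 1.86 = 0, giving V_DS = 0.135 V (the root below V_ov).
I_D = (1.86 − 0.135) / 34.9 = 0.0494 mA.

I_D = 0.0494 mA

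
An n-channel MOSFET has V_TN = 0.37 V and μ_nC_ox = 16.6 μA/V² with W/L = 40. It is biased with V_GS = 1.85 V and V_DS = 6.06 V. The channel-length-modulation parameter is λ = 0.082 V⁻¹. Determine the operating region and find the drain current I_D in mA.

Saturation; I_D = 1.09 mA

k_n = μ_nC_ox · (W/L) = 0.664 mA/V².
V_ov = V_GS − V_TN = 1.85 − 0.37 = 1.48 V.
Since V_DS = 6.06 V ≥ V_ov = 1.48 V, the device is in saturation.
I_D = ½ k_n V_ov² (1 + λ V_DS) = 0.5 × 0.664 × 1.48² × (1 + 0.082 × 6.06) = 1.09 mA.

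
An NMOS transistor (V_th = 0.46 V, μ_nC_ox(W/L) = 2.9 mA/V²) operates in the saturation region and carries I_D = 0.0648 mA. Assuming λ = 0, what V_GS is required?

V_GS = 0.671 V

In saturation I_D = ½ k_n (V_GS − V_th)², so V_GS − V_th = √(2 I_D / k_n) = √(2 × 0.0648 / 2.9) = 0.211 V.
V_GS = 0.46 + 0.211 = 0.671 V.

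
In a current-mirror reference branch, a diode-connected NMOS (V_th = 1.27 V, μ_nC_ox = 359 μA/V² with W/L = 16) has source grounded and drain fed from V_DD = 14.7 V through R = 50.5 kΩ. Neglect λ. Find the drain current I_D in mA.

I_D = 0.260 mA

With gate tied to drain, V_GS = V_DS ≥ V_GS − V_th, so the device is in saturation.
k_n = μ_nC_ox · (W/L) = 5.744 mA/V².
KCL at the drain: ½ k_n (V_GS − V_th)² = (V_DD − V_GS)/R.
Let x = V_GS − 1.27. Then 145 x² + x − 13.43 = 0, giving x = 0.301 V (positive root), so V_GS = 1.57 V.
I_D = (V_DD − V_GS)/R = (14.7 − 1.57) / 50.5 = 0.26 mA.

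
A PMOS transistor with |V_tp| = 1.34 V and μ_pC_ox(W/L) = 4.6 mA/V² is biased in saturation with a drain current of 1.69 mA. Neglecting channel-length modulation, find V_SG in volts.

V_SG = 2.20 V

In saturation I_D = ½ k_p (V_SG − |V_tp|)², so V_SG − |V_tp| = √(2 I_D / k_p) = √(2 × 1.69 / 4.6) = 0.857 V.
V_SG = 1.34 + 0.857 = 2.2 V.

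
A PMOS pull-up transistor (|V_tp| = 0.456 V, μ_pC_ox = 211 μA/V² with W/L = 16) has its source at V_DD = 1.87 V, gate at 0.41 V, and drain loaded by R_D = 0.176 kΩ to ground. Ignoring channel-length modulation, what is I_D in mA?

V_SG = V_DD − V_G = 1.87 − 0.41 = 1.46 V, so V_ov = 1.46 − 0.456 = 1 V.
k_p = μ_pC_ox · (W/L) = 3.376 mA/V².
Assume saturation: I_D = ½ k_p V_ov² = 0.5 × 3.376 × 1² = 1.7 mA, giving V_SD = V_DD − I_D R_D = 1.87 − 1.7 × 0.176 = 1.57 V.
V_SD = 1.57 V ≥ V_ov = 1 V, confirming saturation.

I_D = 1.70 mA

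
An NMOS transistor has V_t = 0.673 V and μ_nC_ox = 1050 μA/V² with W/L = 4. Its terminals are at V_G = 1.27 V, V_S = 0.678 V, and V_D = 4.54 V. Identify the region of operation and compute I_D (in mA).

Cutoff; I_D = 0 mA

V_GS = V_G − V_S = 1.27 − 0.678 = 0.592 V; V_DS = V_D − V_S = 4.54 − 0.678 = 3.86 V.
V_GS = 0.592 V < V_t = 0.673 V, so the transistor is in cutoff.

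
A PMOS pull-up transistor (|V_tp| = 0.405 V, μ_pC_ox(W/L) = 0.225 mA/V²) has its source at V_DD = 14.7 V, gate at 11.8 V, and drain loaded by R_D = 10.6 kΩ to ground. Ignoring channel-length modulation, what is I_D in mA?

I_D = 0.700 mA

V_SG = V_DD − V_G = 14.7 − 11.8 = 2.9 V, so V_ov = 2.9 − 0.405 = 2.49 V.
Assume saturation: I_D = ½ k_p V_ov² = 0.5 × 0.225 × 2.49² = 0.7 mA, giving V_SD = V_DD − I_D R_D = 14.7 − 0.7 × 10.6 = 7.28 V.
V_SD = 7.28 V ≥ V_ov = 2.49 V, confirming saturation.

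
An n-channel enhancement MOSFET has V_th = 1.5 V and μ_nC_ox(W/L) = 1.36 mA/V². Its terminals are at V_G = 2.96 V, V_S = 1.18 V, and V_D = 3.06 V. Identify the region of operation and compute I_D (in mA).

V_GS = V_G − V_S = 2.96 − 1.18 = 1.78 V; V_DS = V_D − V_S = 3.06 − 1.18 = 1.88 V.
V_ov = V_GS − V_th = 1.78 − 1.5 = 0.28 V.
Since V_DS = 1.88 V ≥ V_ov = 0.28 V, the device is in saturation.
I_D = ½ k_n V_ov² = 0.5 × 1.36 × 0.28² = 0.0533 mA.

Saturation; I_D = 0.0533 mA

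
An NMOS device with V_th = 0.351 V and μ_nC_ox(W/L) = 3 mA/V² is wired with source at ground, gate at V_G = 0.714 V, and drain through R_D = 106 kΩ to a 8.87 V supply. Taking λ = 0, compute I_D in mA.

V_GS = V_G = 0.714 V, so V_ov = 0.714 − 0.351 = 0.363 V.
Assume saturation: I_D = ½ k_n V_ov² = 0.5 × 3 × 0.363² = 0.198 mA, giving V_DS = V_DD − I_D R_D = 8.87 − 0.198 × 106 = -12.1 V.
But -12.1 V < V_ov = 0.363 V, so the device is actually in triode.
In triode I_D = k_n[V_ov V_DS − ½ V_DS²] and I_D = (V_DD − V_DS)/R_D. Equating: 159 V_DS² − 116.4 V_DS + 8.87 = 0, giving V_DS = 0.0864 V (the root below V_ov).
I_D = (8.87 − 0.0864) / 106 = 0.0829 mA.

I_D = 0.0829 mA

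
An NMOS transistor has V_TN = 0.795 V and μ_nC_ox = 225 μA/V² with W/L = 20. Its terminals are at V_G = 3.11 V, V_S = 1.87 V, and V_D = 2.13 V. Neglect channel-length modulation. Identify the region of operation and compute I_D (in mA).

Triode; I_D = 0.369 mA

V_GS = V_G − V_S = 3.11 − 1.87 = 1.24 V; V_DS = V_D − V_S = 2.13 − 1.87 = 0.26 V.
k_n = μ_nC_ox · (W/L) = 4.5 mA/V².
V_ov = V_GS − V_TN = 1.24 − 0.795 = 0.445 V.
Since V_DS = 0.26 V < V_ov = 0.445 V, the device is in the triode region.
I_D = k_n [V_ov · V_DS − ½ V_DS²] = 4.5 × [0.445 × 0.26 − 0.5 × 0.26²] = 0.369 mA.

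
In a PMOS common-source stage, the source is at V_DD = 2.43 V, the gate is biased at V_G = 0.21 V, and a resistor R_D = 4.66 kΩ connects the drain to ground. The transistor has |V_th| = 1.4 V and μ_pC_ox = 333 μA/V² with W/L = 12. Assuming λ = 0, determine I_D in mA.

I_D = 0.486 mA

V_SG = V_DD − V_G = 2.43 − 0.21 = 2.22 V, so V_ov = 2.22 − 1.4 = 0.82 V.
k_p = μ_pC_ox · (W/L) = 3.996 mA/V².
Assume saturation: I_D = ½ k_p V_ov² = 0.5 × 3.996 × 0.82² = 1.34 mA, giving V_SD = V_DD − I_D R_D = 2.43 − 1.34 × 4.66 = -3.83 V.
But -3.83 V < V_ov = 0.82 V, so the device is actually in triode.
In triode I_D = k_p[V_ov V_SD − ½ V_SD²] and I_D = (V_DD − V_SD)/R_D. Equating: 9.31 V_SD² − 16.27 V_SD + 2.43 = 0, giving V_SD = 0.165 V (the root below V_ov).
I_D = (2.43 − 0.165) / 4.66 = 0.486 mA.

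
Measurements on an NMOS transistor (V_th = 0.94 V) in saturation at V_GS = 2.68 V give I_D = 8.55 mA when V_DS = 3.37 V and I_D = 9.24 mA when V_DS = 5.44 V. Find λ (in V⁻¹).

λ = 0.0449 V⁻¹

With V_GS fixed, I_D ∝ (1 + λ V_DS) in saturation, so I_D2/I_D1 = (1 + λ V_DS2)/(1 + λ V_DS1).
9.24/8.55 = 1.081 = (1 + 5.44 λ)/(1 + 3.37 λ).
Solving: λ (I_D1 V_DS2 − I_D2 V_DS1) = I_D2 − I_D1, so λ = (9.24 − 8.55) / (8.55 × 5.44 − 9.24 × 3.37) = 0.69 / 15.4 = 0.0449 V⁻¹.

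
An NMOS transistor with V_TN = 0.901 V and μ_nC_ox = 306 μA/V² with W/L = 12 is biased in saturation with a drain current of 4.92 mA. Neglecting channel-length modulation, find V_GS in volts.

V_GS = 2.54 V

k_n = μ_nC_ox · (W/L) = 3.672 mA/V².
In saturation I_D = ½ k_n (V_GS − V_TN)², so V_GS − V_TN = √(2 I_D / k_n) = √(2 × 4.92 / 3.672) = 1.64 V.
V_GS = 0.901 + 1.64 = 2.54 V.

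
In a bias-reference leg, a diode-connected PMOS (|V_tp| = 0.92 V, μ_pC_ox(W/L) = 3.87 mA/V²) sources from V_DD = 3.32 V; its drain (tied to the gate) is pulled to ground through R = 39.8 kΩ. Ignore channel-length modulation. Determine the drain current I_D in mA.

I_D = 0.0560 mA

With gate tied to drain, V_SG = V_SD ≥ V_SG − |V_tp|, so the device is in saturation.
KCL at the drain: ½ k_p (V_SG − |V_tp|)² = (V_DD − V_SG)/R.
Let x = V_SG − 0.92. Then 77 x² + x − 2.4 = 0, giving x = 0.17 V (positive root), so V_SG = 1.09 V.
I_D = (V_DD − V_SG)/R = (3.32 − 1.09) / 39.8 = 0.056 mA.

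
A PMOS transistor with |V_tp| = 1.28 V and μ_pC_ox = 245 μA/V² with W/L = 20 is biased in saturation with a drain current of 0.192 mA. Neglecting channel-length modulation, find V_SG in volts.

V_SG = 1.56 V

k_p = μ_pC_ox · (W/L) = 4.9 mA/V².
In saturation I_D = ½ k_p (V_SG − |V_tp|)², so V_SG − |V_tp| = √(2 I_D / k_p) = √(2 × 0.192 / 4.9) = 0.28 V.
V_SG = 1.28 + 0.28 = 1.56 V.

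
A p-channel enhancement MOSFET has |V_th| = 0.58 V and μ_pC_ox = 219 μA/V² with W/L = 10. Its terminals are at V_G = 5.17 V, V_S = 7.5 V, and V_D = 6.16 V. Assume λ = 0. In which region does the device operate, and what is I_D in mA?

V_SG = V_S − V_G = 7.5 − 5.17 = 2.33 V; V_SD = V_S − V_D = 7.5 − 6.16 = 1.34 V.
k_p = μ_pC_ox · (W/L) = 2.19 mA/V².
V_ov = V_SG − |V_th| = 2.33 − 0.58 = 1.75 V.
Since V_SD = 1.34 V < V_ov = 1.75 V, the device is in the triode region.
I_D = k_p [V_ov · V_SD − ½ V_SD²] = 2.19 × [1.75 × 1.34 − 0.5 × 1.34²] = 3.17 mA.

Triode; I_D = 3.17 mA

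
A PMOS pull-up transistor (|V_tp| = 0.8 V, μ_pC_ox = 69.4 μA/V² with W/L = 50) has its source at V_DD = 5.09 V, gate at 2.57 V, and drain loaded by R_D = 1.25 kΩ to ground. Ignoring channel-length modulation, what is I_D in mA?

V_SG = V_DD − V_G = 5.09 − 2.57 = 2.52 V, so V_ov = 2.52 − 0.8 = 1.72 V.
k_p = μ_pC_ox · (W/L) = 3.47 mA/V².
Assume saturation: I_D = ½ k_p V_ov² = 0.5 × 3.47 × 1.72² = 5.13 mA, giving V_SD = V_DD − I_D R_D = 5.09 − 5.13 × 1.25 = -1.33 V.
But -1.33 V < V_ov = 1.72 V, so the device is actually in triode.
In triode I_D = k_p[V_ov V_SD − ½ V_SD²] and I_D = (V_DD − V_SD)/R_D. Equating: 2.17 V_SD² − 8.46 V_SD + 5.09 = 0, giving V_SD = 0.743 V (the root below V_ov).
I_D = (5.09 − 0.743) / 1.25 = 3.48 mA.

I_D = 3.48 mA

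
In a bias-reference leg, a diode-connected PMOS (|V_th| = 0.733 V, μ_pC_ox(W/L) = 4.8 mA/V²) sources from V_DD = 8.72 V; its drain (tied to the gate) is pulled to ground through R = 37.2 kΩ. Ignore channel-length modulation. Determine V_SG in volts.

With gate tied to drain, V_SG = V_SD ≥ V_SG − |V_th|, so the device is in saturation.
KCL at the drain: ½ k_p (V_SG − |V_th|)² = (V_DD − V_SG)/R.
Let x = V_SG − 0.733. Then 89.3 x² + x − 7.987 = 0, giving x = 0.294 V (positive root), so V_SG = 1.03 V.
I_D = (V_DD − V_SG)/R = (8.72 − 1.03) / 37.2 = 0.207 mA.

V_SG = 1.03 V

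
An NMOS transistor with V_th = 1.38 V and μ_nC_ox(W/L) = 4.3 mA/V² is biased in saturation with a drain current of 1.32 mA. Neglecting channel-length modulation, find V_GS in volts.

V_GS = 2.16 V

In saturation I_D = ½ k_n (V_GS − V_th)², so V_GS − V_th = √(2 I_D / k_n) = √(2 × 1.32 / 4.3) = 0.784 V.
V_GS = 1.38 + 0.784 = 2.16 V.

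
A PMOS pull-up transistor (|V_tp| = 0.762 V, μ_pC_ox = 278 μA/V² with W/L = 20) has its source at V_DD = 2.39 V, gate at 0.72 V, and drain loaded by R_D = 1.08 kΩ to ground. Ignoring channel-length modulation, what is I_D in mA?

V_SG = V_DD − V_G = 2.39 − 0.72 = 1.67 V, so V_ov = 1.67 − 0.762 = 0.908 V.
k_p = μ_pC_ox · (W/L) = 5.56 mA/V².
Assume saturation: I_D = ½ k_p V_ov² = 0.5 × 5.56 × 0.908² = 2.29 mA, giving V_SD = V_DD − I_D R_D = 2.39 − 2.29 × 1.08 = -0.0854 V.
But -0.0854 V < V_ov = 0.908 V, so the device is actually in triode.
In triode I_D = k_p[V_ov V_SD − ½ V_SD²] and I_D = (V_DD − V_SD)/R_D. Equating: 3 V_SD² − 6.452 V_SD + 2.39 = 0, giving V_SD = 0.476 V (the root below V_ov).
I_D = (2.39 − 0.476) / 1.08 = 1.77 mA.

I_D = 1.77 mA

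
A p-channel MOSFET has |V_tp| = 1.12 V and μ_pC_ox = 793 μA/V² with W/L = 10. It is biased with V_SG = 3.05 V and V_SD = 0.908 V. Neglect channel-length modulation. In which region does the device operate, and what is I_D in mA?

Triode; I_D = 10.6 mA

k_p = μ_pC_ox · (W/L) = 7.93 mA/V².
V_ov = V_SG − |V_tp| = 3.05 − 1.12 = 1.93 V.
Since V_SD = 0.908 V < V_ov = 1.93 V, the device is in the triode region.
I_D = k_p [V_ov · V_SD − ½ V_SD²] = 7.93 × [1.93 × 0.908 − 0.5 × 0.908²] = 10.6 mA.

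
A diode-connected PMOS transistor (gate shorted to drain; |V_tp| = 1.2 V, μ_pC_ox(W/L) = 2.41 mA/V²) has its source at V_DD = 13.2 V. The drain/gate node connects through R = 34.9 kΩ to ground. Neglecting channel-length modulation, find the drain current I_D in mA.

With gate tied to drain, V_SG = V_SD ≥ V_SG − |V_tp|, so the device is in saturation.
KCL at the drain: ½ k_p (V_SG − |V_tp|)² = (V_DD − V_SG)/R.
Let x = V_SG − 1.2. Then 42.1 x² + x − 12 = 0, giving x = 0.522 V (positive root), so V_SG = 1.72 V.
I_D = (V_DD − V_SG)/R = (13.2 − 1.72) / 34.9 = 0.329 mA.

I_D = 0.329 mA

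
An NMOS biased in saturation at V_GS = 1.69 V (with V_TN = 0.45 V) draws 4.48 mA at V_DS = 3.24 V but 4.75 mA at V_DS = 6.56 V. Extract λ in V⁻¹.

λ = 0.0193 V⁻¹

With V_GS fixed, I_D ∝ (1 + λ V_DS) in saturation, so I_D2/I_D1 = (1 + λ V_DS2)/(1 + λ V_DS1).
4.75/4.48 = 1.06 = (1 + 6.56 λ)/(1 + 3.24 λ).
Solving: λ (I_D1 V_DS2 − I_D2 V_DS1) = I_D2 − I_D1, so λ = (4.75 − 4.48) / (4.48 × 6.56 − 4.75 × 3.24) = 0.27 / 14 = 0.0193 V⁻¹.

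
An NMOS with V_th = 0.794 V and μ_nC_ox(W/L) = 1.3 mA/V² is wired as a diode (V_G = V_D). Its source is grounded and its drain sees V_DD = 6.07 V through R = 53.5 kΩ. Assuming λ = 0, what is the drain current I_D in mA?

I_D = 0.0916 mA

With gate tied to drain, V_GS = V_DS ≥ V_GS − V_th, so the device is in saturation.
KCL at the drain: ½ k_n (V_GS − V_th)² = (V_DD − V_GS)/R.
Let x = V_GS − 0.794. Then 34.8 x² + x − 5.276 = 0, giving x = 0.375 V (positive root), so V_GS = 1.17 V.
I_D = (V_DD − V_GS)/R = (6.07 − 1.17) / 53.5 = 0.0916 mA.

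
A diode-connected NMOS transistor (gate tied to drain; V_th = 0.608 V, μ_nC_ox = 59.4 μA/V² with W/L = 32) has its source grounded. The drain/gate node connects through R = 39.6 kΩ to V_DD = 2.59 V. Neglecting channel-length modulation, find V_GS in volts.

V_GS = 0.825 V

With gate tied to drain, V_GS = V_DS ≥ V_GS − V_th, so the device is in saturation.
k_n = μ_nC_ox · (W/L) = 1.901 mA/V².
KCL at the drain: ½ k_n (V_GS − V_th)² = (V_DD − V_GS)/R.
Let x = V_GS − 0.608. Then 37.6 x² + x − 1.982 = 0, giving x = 0.217 V (positive root), so V_GS = 0.825 V.
I_D = (V_DD − V_GS)/R = (2.59 − 0.825) / 39.6 = 0.0446 mA.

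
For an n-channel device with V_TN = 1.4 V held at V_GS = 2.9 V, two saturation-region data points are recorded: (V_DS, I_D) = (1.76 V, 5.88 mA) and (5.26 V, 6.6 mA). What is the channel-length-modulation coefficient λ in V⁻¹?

λ = 0.0373 V⁻¹

With V_GS fixed, I_D ∝ (1 + λ V_DS) in saturation, so I_D2/I_D1 = (1 + λ V_DS2)/(1 + λ V_DS1).
6.6/5.88 = 1.122 = (1 + 5.26 λ)/(1 + 1.76 λ).
Solving: λ (I_D1 V_DS2 − I_D2 V_DS1) = I_D2 − I_D1, so λ = (6.6 − 5.88) / (5.88 × 5.26 − 6.6 × 1.76) = 0.72 / 19.3 = 0.0373 V⁻¹.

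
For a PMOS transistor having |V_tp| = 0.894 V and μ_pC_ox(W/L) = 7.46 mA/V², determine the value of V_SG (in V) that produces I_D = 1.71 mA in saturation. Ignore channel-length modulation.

V_SG = 1.57 V

In saturation I_D = ½ k_p (V_SG − |V_tp|)², so V_SG − |V_tp| = √(2 I_D / k_p) = √(2 × 1.71 / 7.46) = 0.677 V.
V_SG = 0.894 + 0.677 = 1.57 V.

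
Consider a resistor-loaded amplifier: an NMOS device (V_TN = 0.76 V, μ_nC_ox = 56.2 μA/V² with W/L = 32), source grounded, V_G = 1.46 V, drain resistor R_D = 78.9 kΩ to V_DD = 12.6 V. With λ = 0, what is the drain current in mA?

V_GS = V_G = 1.46 V, so V_ov = 1.46 − 0.76 = 0.7 V.
k_n = μ_nC_ox · (W/L) = 1.798 mA/V².
Assume saturation: I_D = ½ k_n V_ov² = 0.5 × 1.798 × 0.7² = 0.441 mA, giving V_DS = V_DD − I_D R_D = 12.6 − 0.441 × 78.9 = -22.2 V.
But -22.2 V < V_ov = 0.7 V, so the device is actually in triode.
In triode I_D = k_n[V_ov V_DS − ½ V_DS²] and I_D = (V_DD − V_DS)/R_D. Equating: 70.9 V_DS² − 100.3 V_DS + 12.6 = 0, giving V_DS = 0.139 V (the root below V_ov).
I_D = (12.6 − 0.139) / 78.9 = 0.158 mA.

I_D = 0.158 mA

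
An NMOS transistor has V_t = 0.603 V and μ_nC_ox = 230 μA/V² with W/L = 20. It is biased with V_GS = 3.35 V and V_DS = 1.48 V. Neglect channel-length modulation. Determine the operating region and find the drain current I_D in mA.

k_n = μ_nC_ox · (W/L) = 4.6 mA/V².
V_ov = V_GS − V_t = 3.35 − 0.603 = 2.75 V.
Since V_DS = 1.48 V < V_ov = 2.75 V, the device is in the triode region.
I_D = k_n [V_ov · V_DS − ½ V_DS²] = 4.6 × [2.75 × 1.48 − 0.5 × 1.48²] = 13.7 mA.

Triode; I_D = 13.7 mA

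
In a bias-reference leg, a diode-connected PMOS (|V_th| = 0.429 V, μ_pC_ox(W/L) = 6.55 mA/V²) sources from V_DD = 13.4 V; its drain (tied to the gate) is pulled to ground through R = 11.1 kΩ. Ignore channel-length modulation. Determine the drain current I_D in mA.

I_D = 1.12 mA

With gate tied to drain, V_SG = V_SD ≥ V_SG − |V_th|, so the device is in saturation.
KCL at the drain: ½ k_p (V_SG − |V_th|)² = (V_DD − V_SG)/R.
Let x = V_SG − 0.429. Then 36.4 x² + x − 12.97 = 0, giving x = 0.584 V (positive root), so V_SG = 1.01 V.
I_D = (V_DD − V_SG)/R = (13.4 − 1.01) / 11.1 = 1.12 mA.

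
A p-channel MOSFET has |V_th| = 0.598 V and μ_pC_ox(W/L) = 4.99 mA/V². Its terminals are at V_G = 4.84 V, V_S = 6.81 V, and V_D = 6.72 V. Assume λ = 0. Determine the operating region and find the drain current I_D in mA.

Triode; I_D = 0.596 mA

V_SG = V_S − V_G = 6.81 − 4.84 = 1.97 V; V_SD = V_S − V_D = 6.81 − 6.72 = 0.09 V.
V_ov = V_SG − |V_th| = 1.97 − 0.598 = 1.37 V.
Since V_SD = 0.09 V < V_ov = 1.37 V, the device is in the triode region.
I_D = k_p [V_ov · V_SD − ½ V_SD²] = 4.99 × [1.37 × 0.09 − 0.5 × 0.09²] = 0.596 mA.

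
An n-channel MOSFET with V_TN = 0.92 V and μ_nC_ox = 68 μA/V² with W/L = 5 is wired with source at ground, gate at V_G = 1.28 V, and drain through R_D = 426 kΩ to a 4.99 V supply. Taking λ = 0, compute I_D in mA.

V_GS = V_G = 1.28 V, so V_ov = 1.28 − 0.92 = 0.36 V.
k_n = μ_nC_ox · (W/L) = 0.34 mA/V².
Assume saturation: I_D = ½ k_n V_ov² = 0.5 × 0.34 × 0.36² = 0.022 mA, giving V_DS = V_DD − I_D R_D = 4.99 − 0.022 × 426 = -4.4 V.
But -4.4 V < V_ov = 0.36 V, so the device is actually in triode.
In triode I_D = k_n[V_ov V_DS − ½ V_DS²] and I_D = (V_DD − V_DS)/R_D. Equating: 72.4 V_DS² − 53.14 V_DS + 4.99 = 0, giving V_DS = 0.111 V (the root below V_ov).
I_D = (4.99 − 0.111) / 426 = 0.0115 mA.

I_D = 0.0115 mA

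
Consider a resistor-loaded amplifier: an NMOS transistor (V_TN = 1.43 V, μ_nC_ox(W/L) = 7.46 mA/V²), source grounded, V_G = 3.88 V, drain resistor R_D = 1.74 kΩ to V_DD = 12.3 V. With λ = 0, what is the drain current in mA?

V_GS = V_G = 3.88 V, so V_ov = 3.88 − 1.43 = 2.45 V.
Assume saturation: I_D = ½ k_n V_ov² = 0.5 × 7.46 × 2.45² = 22.4 mA, giving V_DS = V_DD − I_D R_D = 12.3 − 22.4 × 1.74 = -26.7 V.
But -26.7 V < V_ov = 2.45 V, so the device is actually in triode.
In triode I_D = k_n[V_ov V_DS − ½ V_DS²] and I_D = (V_DD − V_DS)/R_D. Equating: 6.49 V_DS² − 32.8 V_DS + 12.3 = 0, giving V_DS = 0.408 V (the root below V_ov).
I_D = (12.3 − 0.408) / 1.74 = 6.83 mA.

I_D = 6.83 mA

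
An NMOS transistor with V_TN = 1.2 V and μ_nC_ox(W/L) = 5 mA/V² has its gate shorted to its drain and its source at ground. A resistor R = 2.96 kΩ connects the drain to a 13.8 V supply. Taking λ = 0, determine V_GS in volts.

With gate tied to drain, V_GS = V_DS ≥ V_GS − V_TN, so the device is in saturation.
KCL at the drain: ½ k_n (V_GS − V_TN)² = (V_DD − V_GS)/R.
Let x = V_GS − 1.2. Then 7.4 x² + x − 12.6 = 0, giving x = 1.24 V (positive root), so V_GS = 2.44 V.
I_D = (V_DD − V_GS)/R = (13.8 − 2.44) / 2.96 = 3.84 mA.

V_GS = 2.44 V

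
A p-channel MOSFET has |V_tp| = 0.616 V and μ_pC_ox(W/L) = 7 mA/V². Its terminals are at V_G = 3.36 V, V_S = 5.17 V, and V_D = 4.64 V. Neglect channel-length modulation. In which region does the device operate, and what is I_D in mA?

V_SG = V_S − V_G = 5.17 − 3.36 = 1.81 V; V_SD = V_S − V_D = 5.17 − 4.64 = 0.53 V.
V_ov = V_SG − |V_tp| = 1.81 − 0.616 = 1.19 V.
Since V_SD = 0.53 V < V_ov = 1.19 V, the device is in the triode region.
I_D = k_p [V_ov · V_SD − ½ V_SD²] = 7 × [1.19 × 0.53 − 0.5 × 0.53²] = 3.45 mA.

Triode; I_D = 3.45 mA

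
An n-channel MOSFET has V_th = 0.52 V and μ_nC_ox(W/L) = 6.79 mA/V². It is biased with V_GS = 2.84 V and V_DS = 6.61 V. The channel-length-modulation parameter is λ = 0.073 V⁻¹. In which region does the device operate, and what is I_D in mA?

Saturation; I_D = 27.1 mA

V_ov = V_GS − V_th = 2.84 − 0.52 = 2.32 V.
Since V_DS = 6.61 V ≥ V_ov = 2.32 V, the device is in saturation.
I_D = ½ k_n V_ov² (1 + λ V_DS) = 0.5 × 6.79 × 2.32² × (1 + 0.073 × 6.61) = 27.1 mA.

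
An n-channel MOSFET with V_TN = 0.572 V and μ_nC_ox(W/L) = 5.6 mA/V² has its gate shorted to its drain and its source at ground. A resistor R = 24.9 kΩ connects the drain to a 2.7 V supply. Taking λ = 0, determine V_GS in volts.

With gate tied to drain, V_GS = V_DS ≥ V_GS − V_TN, so the device is in saturation.
KCL at the drain: ½ k_n (V_GS − V_TN)² = (V_DD − V_GS)/R.
Let x = V_GS − 0.572. Then 69.7 x² + x − 2.128 = 0, giving x = 0.168 V (positive root), so V_GS = 0.74 V.
I_D = (V_DD − V_GS)/R = (2.7 − 0.74) / 24.9 = 0.0787 mA.

V_GS = 0.740 V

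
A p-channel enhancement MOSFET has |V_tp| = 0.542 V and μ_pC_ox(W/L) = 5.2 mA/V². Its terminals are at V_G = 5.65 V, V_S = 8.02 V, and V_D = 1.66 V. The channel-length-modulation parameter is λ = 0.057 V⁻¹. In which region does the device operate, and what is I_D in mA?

V_SG = V_S − V_G = 8.02 − 5.65 = 2.37 V; V_SD = V_S − V_D = 8.02 − 1.66 = 6.36 V.
V_ov = V_SG − |V_tp| = 2.37 − 0.542 = 1.83 V.
Since V_SD = 6.36 V ≥ V_ov = 1.83 V, the device is in saturation.
I_D = ½ k_p V_ov² (1 + λ V_SD) = 0.5 × 5.2 × 1.83² × (1 + 0.057 × 6.36) = 11.8 mA.

Saturation; I_D = 11.8 mA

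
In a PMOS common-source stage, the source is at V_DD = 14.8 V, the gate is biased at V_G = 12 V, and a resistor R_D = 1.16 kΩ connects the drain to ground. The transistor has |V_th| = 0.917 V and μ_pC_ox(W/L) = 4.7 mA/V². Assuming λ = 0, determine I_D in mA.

I_D = 8.33 mA

V_SG = V_DD − V_G = 14.8 − 12 = 2.8 V, so V_ov = 2.8 − 0.917 = 1.88 V.
Assume saturation: I_D = ½ k_p V_ov² = 0.5 × 4.7 × 1.88² = 8.33 mA, giving V_SD = V_DD − I_D R_D = 14.8 − 8.33 × 1.16 = 5.13 V.
V_SD = 5.13 V ≥ V_ov = 1.88 V, confirming saturation.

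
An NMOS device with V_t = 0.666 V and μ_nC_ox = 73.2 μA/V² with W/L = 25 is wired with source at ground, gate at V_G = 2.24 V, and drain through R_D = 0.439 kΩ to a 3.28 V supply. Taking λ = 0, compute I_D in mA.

V_GS = V_G = 2.24 V, so V_ov = 2.24 − 0.666 = 1.57 V.
k_n = μ_nC_ox · (W/L) = 1.83 mA/V².
Assume saturation: I_D = ½ k_n V_ov² = 0.5 × 1.83 × 1.57² = 2.27 mA, giving V_DS = V_DD − I_D R_D = 3.28 − 2.27 × 0.439 = 2.28 V.
V_DS = 2.28 V ≥ V_ov = 1.57 V, confirming saturation.

I_D = 2.27 mA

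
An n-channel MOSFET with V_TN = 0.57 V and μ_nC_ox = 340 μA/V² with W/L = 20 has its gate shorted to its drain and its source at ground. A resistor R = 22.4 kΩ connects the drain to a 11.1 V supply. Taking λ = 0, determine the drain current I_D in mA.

With gate tied to drain, V_GS = V_DS ≥ V_GS − V_TN, so the device is in saturation.
k_n = μ_nC_ox · (W/L) = 6.8 mA/V².
KCL at the drain: ½ k_n (V_GS − V_TN)² = (V_DD − V_GS)/R.
Let x = V_GS − 0.57. Then 76.2 x² + x − 10.53 = 0, giving x = 0.365 V (positive root), so V_GS = 0.935 V.
I_D = (V_DD − V_GS)/R = (11.1 − 0.935) / 22.4 = 0.454 mA.

I_D = 0.454 mA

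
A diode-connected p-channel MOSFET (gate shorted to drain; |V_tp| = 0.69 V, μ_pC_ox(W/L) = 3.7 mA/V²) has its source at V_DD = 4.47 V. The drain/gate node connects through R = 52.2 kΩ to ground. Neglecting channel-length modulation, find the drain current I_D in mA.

With gate tied to drain, V_SG = V_SD ≥ V_SG − |V_tp|, so the device is in saturation.
KCL at the drain: ½ k_p (V_SG − |V_tp|)² = (V_DD − V_SG)/R.
Let x = V_SG − 0.69. Then 96.6 x² + x − 3.78 = 0, giving x = 0.193 V (positive root), so V_SG = 0.883 V.
I_D = (V_DD − V_SG)/R = (4.47 − 0.883) / 52.2 = 0.0687 mA.

I_D = 0.0687 mA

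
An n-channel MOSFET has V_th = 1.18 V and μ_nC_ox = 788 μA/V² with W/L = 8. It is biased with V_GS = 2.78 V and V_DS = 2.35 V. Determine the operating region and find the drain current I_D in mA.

Saturation; I_D = 8.07 mA

k_n = μ_nC_ox · (W/L) = 6.304 mA/V².
V_ov = V_GS − V_th = 2.78 − 1.18 = 1.6 V.
Since V_DS = 2.35 V ≥ V_ov = 1.6 V, the device is in saturation.
I_D = ½ k_n V_ov² = 0.5 × 6.304 × 1.6² = 8.07 mA.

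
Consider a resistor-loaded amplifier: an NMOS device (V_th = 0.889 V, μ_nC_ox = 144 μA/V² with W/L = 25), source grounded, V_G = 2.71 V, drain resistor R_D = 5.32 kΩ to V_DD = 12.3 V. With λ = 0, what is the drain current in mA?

I_D = 2.24 mA

V_GS = V_G = 2.71 V, so V_ov = 2.71 − 0.889 = 1.82 V.
k_n = μ_nC_ox · (W/L) = 3.6 mA/V².
Assume saturation: I_D = ½ k_n V_ov² = 0.5 × 3.6 × 1.82² = 5.97 mA, giving V_DS = V_DD − I_D R_D = 12.3 − 5.97 × 5.32 = -19.5 V.
But -19.5 V < V_ov = 1.82 V, so the device is actually in triode.
In triode I_D = k_n[V_ov V_DS − ½ V_DS²] and I_D = (V_DD − V_DS)/R_D. Equating: 9.58 V_DS² − 35.88 V_DS + 12.3 = 0, giving V_DS = 0.382 V (the root below V_ov).
I_D = (12.3 − 0.382) / 5.32 = 2.24 mA.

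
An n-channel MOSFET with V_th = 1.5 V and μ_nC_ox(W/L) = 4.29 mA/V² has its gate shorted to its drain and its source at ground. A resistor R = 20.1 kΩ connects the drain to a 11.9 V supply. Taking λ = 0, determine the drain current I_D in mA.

I_D = 0.494 mA

With gate tied to drain, V_GS = V_DS ≥ V_GS − V_th, so the device is in saturation.
KCL at the drain: ½ k_n (V_GS − V_th)² = (V_DD − V_GS)/R.
Let x = V_GS − 1.5. Then 43.1 x² + x − 10.4 = 0, giving x = 0.48 V (positive root), so V_GS = 1.98 V.
I_D = (V_DD − V_GS)/R = (11.9 − 1.98) / 20.1 = 0.494 mA.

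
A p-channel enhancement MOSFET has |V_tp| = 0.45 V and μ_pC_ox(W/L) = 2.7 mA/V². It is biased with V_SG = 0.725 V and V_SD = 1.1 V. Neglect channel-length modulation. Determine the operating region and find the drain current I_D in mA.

V_ov = V_SG − |V_tp| = 0.725 − 0.45 = 0.275 V.
Since V_SD = 1.1 V ≥ V_ov = 0.275 V, the device is in saturation.
I_D = ½ k_p V_ov² = 0.5 × 2.7 × 0.275² = 0.102 mA.

Saturation; I_D = 0.102 mA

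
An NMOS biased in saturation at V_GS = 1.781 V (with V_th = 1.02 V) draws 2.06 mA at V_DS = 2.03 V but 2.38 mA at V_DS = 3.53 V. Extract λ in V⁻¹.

λ = 0.131 V⁻¹

With V_GS fixed, I_D ∝ (1 + λ V_DS) in saturation, so I_D2/I_D1 = (1 + λ V_DS2)/(1 + λ V_DS1).
2.38/2.06 = 1.155 = (1 + 3.53 λ)/(1 + 2.03 λ).
Solving: λ (I_D1 V_DS2 − I_D2 V_DS1) = I_D2 − I_D1, so λ = (2.38 − 2.06) / (2.06 × 3.53 − 2.38 × 2.03) = 0.32 / 2.44 = 0.131 V⁻¹.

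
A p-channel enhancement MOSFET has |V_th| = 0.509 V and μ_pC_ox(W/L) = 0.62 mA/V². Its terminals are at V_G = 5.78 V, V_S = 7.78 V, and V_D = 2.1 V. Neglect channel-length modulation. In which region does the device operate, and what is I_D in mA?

Saturation; I_D = 0.689 mA

V_SG = V_S − V_G = 7.78 − 5.78 = 2 V; V_SD = V_S − V_D = 7.78 − 2.1 = 5.68 V.
V_ov = V_SG − |V_th| = 2 − 0.509 = 1.49 V.
Since V_SD = 5.68 V ≥ V_ov = 1.49 V, the device is in saturation.
I_D = ½ k_p V_ov² = 0.5 × 0.62 × 1.49² = 0.689 mA.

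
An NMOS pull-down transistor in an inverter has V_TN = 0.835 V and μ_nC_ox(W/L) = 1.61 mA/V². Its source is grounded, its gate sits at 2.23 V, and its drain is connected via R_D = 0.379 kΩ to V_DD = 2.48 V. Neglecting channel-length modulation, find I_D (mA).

V_GS = V_G = 2.23 V, so V_ov = 2.23 − 0.835 = 1.4 V.
Assume saturation: I_D = ½ k_n V_ov² = 0.5 × 1.61 × 1.4² = 1.57 mA, giving V_DS = V_DD − I_D R_D = 2.48 − 1.57 × 0.379 = 1.89 V.
V_DS = 1.89 V ≥ V_ov = 1.4 V, confirming saturation.

I_D = 1.57 mA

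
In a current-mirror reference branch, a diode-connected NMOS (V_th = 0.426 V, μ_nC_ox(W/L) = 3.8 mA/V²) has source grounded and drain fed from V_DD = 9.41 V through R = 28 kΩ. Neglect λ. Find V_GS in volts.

With gate tied to drain, V_GS = V_DS ≥ V_GS − V_th, so the device is in saturation.
KCL at the drain: ½ k_n (V_GS − V_th)² = (V_DD − V_GS)/R.
Let x = V_GS − 0.426. Then 53.2 x² + x − 8.984 = 0, giving x = 0.402 V (positive root), so V_GS = 0.828 V.
I_D = (V_DD − V_GS)/R = (9.41 − 0.828) / 28 = 0.307 mA.

V_GS = 0.828 V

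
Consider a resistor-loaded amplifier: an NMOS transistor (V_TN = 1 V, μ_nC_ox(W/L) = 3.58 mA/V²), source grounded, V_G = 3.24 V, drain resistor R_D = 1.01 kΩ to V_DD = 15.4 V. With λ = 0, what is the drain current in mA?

I_D = 8.98 mA

V_GS = V_G = 3.24 V, so V_ov = 3.24 − 1 = 2.24 V.
Assume saturation: I_D = ½ k_n V_ov² = 0.5 × 3.58 × 2.24² = 8.98 mA, giving V_DS = V_DD − I_D R_D = 15.4 − 8.98 × 1.01 = 6.33 V.
V_DS = 6.33 V ≥ V_ov = 2.24 V, confirming saturation.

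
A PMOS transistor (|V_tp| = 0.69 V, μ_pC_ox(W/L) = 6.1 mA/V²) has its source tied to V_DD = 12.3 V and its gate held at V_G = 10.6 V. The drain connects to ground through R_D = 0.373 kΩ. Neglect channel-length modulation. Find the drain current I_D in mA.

V_SG = V_DD − V_G = 12.3 − 10.6 = 1.7 V, so V_ov = 1.7 − 0.69 = 1.01 V.
Assume saturation: I_D = ½ k_p V_ov² = 0.5 × 6.1 × 1.01² = 3.11 mA, giving V_SD = V_DD − I_D R_D = 12.3 − 3.11 × 0.373 = 11.1 V.
V_SD = 11.1 V ≥ V_ov = 1.01 V, confirming saturation.

I_D = 3.11 mA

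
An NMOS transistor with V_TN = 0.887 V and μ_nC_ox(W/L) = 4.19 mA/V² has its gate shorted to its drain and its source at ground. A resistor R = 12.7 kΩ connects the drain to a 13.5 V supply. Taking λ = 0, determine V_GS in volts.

With gate tied to drain, V_GS = V_DS ≥ V_GS − V_TN, so the device is in saturation.
KCL at the drain: ½ k_n (V_GS − V_TN)² = (V_DD − V_GS)/R.
Let x = V_GS − 0.887. Then 26.6 x² + x − 12.61 = 0, giving x = 0.67 V (positive root), so V_GS = 1.56 V.
I_D = (V_DD − V_GS)/R = (13.5 − 1.56) / 12.7 = 0.94 mA.

V_GS = 1.56 V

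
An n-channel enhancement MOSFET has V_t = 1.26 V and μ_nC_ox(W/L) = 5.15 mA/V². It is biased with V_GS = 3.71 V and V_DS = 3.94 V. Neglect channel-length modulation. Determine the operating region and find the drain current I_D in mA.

V_ov = V_GS − V_t = 3.71 − 1.26 = 2.45 V.
Since V_DS = 3.94 V ≥ V_ov = 2.45 V, the device is in saturation.
I_D = ½ k_n V_ov² = 0.5 × 5.15 × 2.45² = 15.5 mA.

Saturation; I_D = 15.5 mA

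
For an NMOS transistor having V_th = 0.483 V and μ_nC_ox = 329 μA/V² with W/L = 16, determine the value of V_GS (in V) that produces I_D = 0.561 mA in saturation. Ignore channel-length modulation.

V_GS = 0.945 V

k_n = μ_nC_ox · (W/L) = 5.264 mA/V².
In saturation I_D = ½ k_n (V_GS − V_th)², so V_GS − V_th = √(2 I_D / k_n) = √(2 × 0.561 / 5.264) = 0.462 V.
V_GS = 0.483 + 0.462 = 0.945 V.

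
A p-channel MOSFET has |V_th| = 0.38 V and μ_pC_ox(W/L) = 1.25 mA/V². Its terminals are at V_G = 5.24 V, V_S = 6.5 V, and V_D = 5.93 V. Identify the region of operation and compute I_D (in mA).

Triode; I_D = 0.424 mA

V_SG = V_S − V_G = 6.5 − 5.24 = 1.26 V; V_SD = V_S − V_D = 6.5 − 5.93 = 0.57 V.
V_ov = V_SG − |V_th| = 1.26 − 0.38 = 0.88 V.
Since V_SD = 0.57 V < V_ov = 0.88 V, the device is in the triode region.
I_D = k_p [V_ov · V_SD − ½ V_SD²] = 1.25 × [0.88 × 0.57 − 0.5 × 0.57²] = 0.424 mA.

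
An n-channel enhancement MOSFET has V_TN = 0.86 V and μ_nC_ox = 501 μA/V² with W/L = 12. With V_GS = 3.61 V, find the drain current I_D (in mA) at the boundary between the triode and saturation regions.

I_D = 22.7 mA

At the boundary V_DS = V_ov = V_GS − V_TN = 3.61 − 0.86 = 2.75 V.
k_n = μ_nC_ox · (W/L) = 6.012 mA/V².
I_D = ½ k_n V_ov² = 0.5 × 6.012 × 2.75² = 22.7 mA.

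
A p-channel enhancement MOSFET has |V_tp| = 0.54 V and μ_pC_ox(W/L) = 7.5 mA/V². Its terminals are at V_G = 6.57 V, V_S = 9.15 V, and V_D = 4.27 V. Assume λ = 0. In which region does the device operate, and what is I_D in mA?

V_SG = V_S − V_G = 9.15 − 6.57 = 2.58 V; V_SD = V_S − V_D = 9.15 − 4.27 = 4.88 V.
V_ov = V_SG − |V_tp| = 2.58 − 0.54 = 2.04 V.
Since V_SD = 4.88 V ≥ V_ov = 2.04 V, the device is in saturation.
I_D = ½ k_p V_ov² = 0.5 × 7.5 × 2.04² = 15.6 mA.

Saturation; I_D = 15.6 mA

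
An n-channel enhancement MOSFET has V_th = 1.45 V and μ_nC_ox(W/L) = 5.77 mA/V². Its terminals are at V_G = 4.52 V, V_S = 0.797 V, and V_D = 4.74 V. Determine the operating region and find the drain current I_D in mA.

Saturation; I_D = 14.9 mA

V_GS = V_G − V_S = 4.52 − 0.797 = 3.72 V; V_DS = V_D − V_S = 4.74 − 0.797 = 3.94 V.
V_ov = V_GS − V_th = 3.72 − 1.45 = 2.27 V.
Since V_DS = 3.94 V ≥ V_ov = 2.27 V, the device is in saturation.
I_D = ½ k_n V_ov² = 0.5 × 5.77 × 2.27² = 14.9 mA.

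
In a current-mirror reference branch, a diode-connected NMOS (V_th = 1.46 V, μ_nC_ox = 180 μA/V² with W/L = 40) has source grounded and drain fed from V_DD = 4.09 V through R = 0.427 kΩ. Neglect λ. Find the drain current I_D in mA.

I_D = 3.76 mA

With gate tied to drain, V_GS = V_DS ≥ V_GS − V_th, so the device is in saturation.
k_n = μ_nC_ox · (W/L) = 7.2 mA/V².
KCL at the drain: ½ k_n (V_GS − V_th)² = (V_DD − V_GS)/R.
Let x = V_GS − 1.46. Then 1.54 x² + x − 2.63 = 0, giving x = 1.02 V (positive root), so V_GS = 2.48 V.
I_D = (V_DD − V_GS)/R = (4.09 − 2.48) / 0.427 = 3.76 mA.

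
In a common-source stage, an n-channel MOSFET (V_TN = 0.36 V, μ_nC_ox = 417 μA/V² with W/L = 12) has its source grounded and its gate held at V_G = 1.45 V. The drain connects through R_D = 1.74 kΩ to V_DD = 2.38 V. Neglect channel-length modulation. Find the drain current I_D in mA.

V_GS = V_G = 1.45 V, so V_ov = 1.45 − 0.36 = 1.09 V.
k_n = μ_nC_ox · (W/L) = 5.004 mA/V².
Assume saturation: I_D = ½ k_n V_ov² = 0.5 × 5.004 × 1.09² = 2.97 mA, giving V_DS = V_DD − I_D R_D = 2.38 − 2.97 × 1.74 = -2.79 V.
But -2.79 V < V_ov = 1.09 V, so the device is actually in triode.
In triode I_D = k_n[V_ov V_DS − ½ V_DS²] and I_D = (V_DD − V_DS)/R_D. Equating: 4.35 V_DS² − 10.49 V_DS + 2.38 = 0, giving V_DS = 0.254 V (the root below V_ov).
I_D = (2.38 − 0.254) / 1.74 = 1.22 mA.

I_D = 1.22 mA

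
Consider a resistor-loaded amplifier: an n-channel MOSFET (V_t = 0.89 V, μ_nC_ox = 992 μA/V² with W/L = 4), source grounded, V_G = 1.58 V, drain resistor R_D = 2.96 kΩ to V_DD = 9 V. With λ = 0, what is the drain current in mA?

V_GS = V_G = 1.58 V, so V_ov = 1.58 − 0.89 = 0.69 V.
k_n = μ_nC_ox · (W/L) = 3.968 mA/V².
Assume saturation: I_D = ½ k_n V_ov² = 0.5 × 3.968 × 0.69² = 0.945 mA, giving V_DS = V_DD − I_D R_D = 9 − 0.945 × 2.96 = 6.2 V.
V_DS = 6.2 V ≥ V_ov = 0.69 V, confirming saturation.

I_D = 0.945 mA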